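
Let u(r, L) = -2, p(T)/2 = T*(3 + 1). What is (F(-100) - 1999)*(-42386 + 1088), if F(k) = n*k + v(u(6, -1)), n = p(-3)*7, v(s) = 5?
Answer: -611458188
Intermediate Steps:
p(T) = 8*T (p(T) = 2*(T*(3 + 1)) = 2*(T*4) = 2*(4*T) = 8*T)
n = -168 (n = (8*(-3))*7 = -24*7 = -168)
F(k) = 5 - 168*k (F(k) = -168*k + 5 = 5 - 168*k)
(F(-100) - 1999)*(-42386 + 1088) = ((5 - 168*(-100)) - 1999)*(-42386 + 1088) = ((5 + 16800) - 1999)*(-41298) = (16805 - 1999)*(-41298) = 14806*(-41298) = -611458188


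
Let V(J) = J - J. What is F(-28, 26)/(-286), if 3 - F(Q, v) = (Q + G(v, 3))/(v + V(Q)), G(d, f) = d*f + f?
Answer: -25/7436 ≈ -0.0033620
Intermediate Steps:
G(d, f) = f + d*f
V(J) = 0
F(Q, v) = 3 - (3 + Q + 3*v)/v (F(Q, v) = 3 - (Q + 3*(1 + v))/(v + 0) = 3 - (Q + (3 + 3*v))/v = 3 - (3 + Q + 3*v)/v)
F(-28, 26)/(-286) = ((-3 - 1*(-28))/26)/(-286) = ((-3 + 28)/26)*(-1/286) = ((1/26)*25)*(-1/286) = (25/26)*(-1/286) = -25/7436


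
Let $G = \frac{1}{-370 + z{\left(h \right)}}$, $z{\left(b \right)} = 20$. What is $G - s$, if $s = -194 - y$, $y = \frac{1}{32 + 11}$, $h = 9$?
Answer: $\frac{2920007}{15050} \approx 194.02$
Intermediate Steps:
$y = \frac{1}{43} \approx 0.023256$
$G = - \frac{1}{350}$ ($G = \frac{1}{-370 + 20} = \frac{1}{-350} = - \frac{1}{350} \approx -0.0028571$)
$s = - \frac{8343}{43}$ ($s = -194 - \frac{1}{43} = - \frac{8343}{43} \approx -194.02$)
$G - s = - \frac{1}{350} - - \frac{8343}{43} = - \frac{1}{350} + \frac{8343}{43} = \frac{2920007}{15050}$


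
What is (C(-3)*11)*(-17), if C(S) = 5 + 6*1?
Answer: -2057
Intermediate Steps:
C(S) = 11 (C(S) = 5 + 6 = 11)
(C(-3)*11)*(-17) = (11*11)*(-17) = 121*(-17) = -2057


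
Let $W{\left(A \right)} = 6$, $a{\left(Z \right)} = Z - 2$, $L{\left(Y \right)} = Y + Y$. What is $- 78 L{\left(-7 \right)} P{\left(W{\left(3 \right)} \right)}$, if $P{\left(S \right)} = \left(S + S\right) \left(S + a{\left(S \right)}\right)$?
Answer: $131040$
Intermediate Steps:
$L{\left(Y \right)} = 2 Y$
$a{\left(Z \right)} = -2 + Z$
$P{\left(S \right)} = 2 S \left(-2 + 2 S\right)$ ($P{\left(S \right)} = \left(S + S\right) \left(S + \left(-2 + S\right)\right) = 2 S \left(-2 + 2 S\right)$)
$- 78 L{\left(-7 \right)} P{\left(W{\left(3 \right)} \right)} = - 78 \cdot 2 \left(-7\right) 4 \cdot 6 \left(-1 + 6\right) = \left(-78\right) \left(-14\right) 4 \cdot 6 \cdot 5 = 1092 \cdot 120 = 131040$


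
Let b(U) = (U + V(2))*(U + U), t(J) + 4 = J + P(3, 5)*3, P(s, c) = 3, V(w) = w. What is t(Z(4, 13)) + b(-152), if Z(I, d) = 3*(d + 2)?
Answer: 45650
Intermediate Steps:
Z(I, d) = 6 + 3*d (Z(I, d) = 3*(2 + d) = 6 + 3*d)
t(J) = 5 + J (t(J) = -4 + (J + 3*3) = -4 + (J + 9) = -4 + (9 + J) = 5 + J)
b(U) = 2*U*(2 + U) (b(U) = (U + 2)*(U + U) = (2 + U)*(2*U) = 2*U*(2 + U))
t(Z(4, 13)) + b(-152) = (5 + (6 + 3*13)) + 2*(-152)*(2 - 152) = (5 + (6 + 39)) + 2*(-152)*(-150) = (5 + 45) + 45600 = 50 + 45600 = 45650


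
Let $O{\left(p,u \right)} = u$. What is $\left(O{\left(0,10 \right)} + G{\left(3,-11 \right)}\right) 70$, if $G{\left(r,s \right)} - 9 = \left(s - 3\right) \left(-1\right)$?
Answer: $2310$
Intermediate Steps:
$G{\left(r,s \right)} = 12 - s$ ($G{\left(r,s \right)} = 9 + \left(s - 3\right) \left(-1\right) = 9 + \left(-3 + s\right) \left(-1\right) = 9 - \left(-3 + s\right) = 12 - s$)
$\left(O{\left(0,10 \right)} + G{\left(3,-11 \right)}\right) 70 = \left(10 + \left(12 - -11\right)\right) 70 = \left(10 + \left(12 + 11\right)\right) 70 = \left(10 + 23\right) 70 = 33 \cdot 70 = 2310$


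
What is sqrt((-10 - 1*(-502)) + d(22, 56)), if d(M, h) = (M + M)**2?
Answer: 2*sqrt(607) ≈ 49.275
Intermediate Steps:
d(M, h) = 4*M**2 (d(M, h) = (2*M)**2 = 4*M**2)
sqrt((-10 - 1*(-502)) + d(22, 56)) = sqrt((-10 - 1*(-502)) + 4*22**2) = sqrt((-10 + 502) + 4*484) = sqrt(492 + 1936) = sqrt(2428) = 2*sqrt(607)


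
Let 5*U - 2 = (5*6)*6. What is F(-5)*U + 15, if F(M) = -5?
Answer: -167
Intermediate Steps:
U = 182/5 (U = ⅖ + ((5*6)*6)/5 = ⅖ + (30*6)/5 = ⅖ + (⅕)*180 = ⅖ + 36 = 182/5 ≈ 36.400)
F(-5)*U + 15 = -5*182/5 + 15 = -182 + 15 = -167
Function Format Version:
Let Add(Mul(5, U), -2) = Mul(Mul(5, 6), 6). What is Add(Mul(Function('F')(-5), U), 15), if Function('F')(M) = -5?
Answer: -167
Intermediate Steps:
U = Rational(182, 5) (U = Add(Rational(2, 5), Mul(Rational(1, 5), Mul(Mul(5, 6), 6))) = Add(Rational(2, 5), Mul(Rational(1, 5), Mul(30, 6))) = Add(Rational(2, 5), Mul(Rational(1, 5), 180)) = Add(Rational(2, 5), 36) = Rational(182, 5) ≈ 36.400)
Add(Mul(Function('F')(-5), U), 15) = Add(Mul(-5, Rational(182, 5)), 15) = Add(-182, 15) = -167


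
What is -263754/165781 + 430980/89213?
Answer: 47918009778/14789820353 ≈ 3.2399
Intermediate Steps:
-263754/165781 + 430980/89213 = 47918009778/14789820353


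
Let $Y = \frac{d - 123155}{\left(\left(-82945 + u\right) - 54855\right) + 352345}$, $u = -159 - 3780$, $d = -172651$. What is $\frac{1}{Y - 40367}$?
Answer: $- \frac{35101}{1416971368} \approx -2.4772 \cdot 10^{-5}$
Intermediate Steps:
$u = -3939$ ($u = -159 - 3780 = -3939$)
$Y = - \frac{49301}{35101}$ ($Y = \frac{-172651 - 123155}{\left(\left(-82945 - 3939\right) - 54855\right) + 352345} = - \frac{295806}{\left(-86884 - 54855\right) + 352345} = - \frac{295806}{-141739 + 352345} = - \frac{295806}{210606} = \left(-295806\right) \frac{1}{210606} = - \frac{49301}{35101} \approx -1.4045$)
$\frac{1}{Y - 40367} = \frac{1}{- \frac{49301}{35101} - 40367} = \frac{1}{- \frac{1416971368}{35101}} = - \frac{35101}{1416971368}$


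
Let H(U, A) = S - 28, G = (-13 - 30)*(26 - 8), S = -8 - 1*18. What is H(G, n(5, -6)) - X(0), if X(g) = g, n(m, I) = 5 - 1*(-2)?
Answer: -54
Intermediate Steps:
n(m, I) = 7 (n(m, I) = 5 + 2 = 7)
S = -26 (S = -8 - 18 = -26)
G = -774 (G = -43*18 = -774)
H(U, A) = -54 (H(U, A) = -26 - 28 = -54)
H(G, n(5, -6)) - X(0) = -54 - 1*0 = -54 + 0 = -54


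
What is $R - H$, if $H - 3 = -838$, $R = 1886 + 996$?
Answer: $3717$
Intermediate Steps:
$R = 2882$
$H = -835$ ($H = 3 - 838 = -835$)
$R - H = 2882 - -835 = 2882 + 835 = 3717$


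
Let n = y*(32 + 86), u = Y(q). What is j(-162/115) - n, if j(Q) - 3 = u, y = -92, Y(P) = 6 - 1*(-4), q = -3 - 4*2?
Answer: 10869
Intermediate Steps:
q = -11 (q = -3 - 8 = -11)
Y(P) = 10 (Y(P) = 6 + 4 = 10)
u = 10
j(Q) = 13 (j(Q) = 3 + 10 = 13)
n = -10856 (n = -92*(32 + 86) = -92*118 = -10856)
j(-162/115) - n = 13 - 1*(-10856) = 13 + 10856 = 10869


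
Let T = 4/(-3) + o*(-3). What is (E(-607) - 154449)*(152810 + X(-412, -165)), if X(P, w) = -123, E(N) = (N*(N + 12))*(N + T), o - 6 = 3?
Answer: -105177498940019/3 ≈ -3.5059e+13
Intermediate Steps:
o = 9 (o = 6 + 3 = 9)
T = -85/3 (T = 4/(-3) + 9*(-3) = 4*(-1/3) - 27 = -4/3 - 27 = -85/3 ≈ -28.333)
E(N) = N*(12 + N)*(-85/3 + N) (E(N) = (N*(N + 12))*(N - 85/3) = (N*(12 + N))*(-85/3 + N) = N*(12 + N)*(-85/3 + N))
(E(-607) - 154449)*(152810 + X(-412, -165)) = ((1/3)*(-607)*(-1020 - 49*(-607) + 3*(-607)**2) - 154449)*(152810 - 123) = ((1/3)*(-607)*(-1020 + 29743 + 3*368449) - 154449)*152687 = ((1/3)*(-607)*(-1020 + 29743 + 1105347) - 154449)*152687 = ((1/3)*(-607)*1134070 - 154449)*152687 = (-688380490/3 - 154449)*152687 = -688843837/3*152687 = -105177498940019/3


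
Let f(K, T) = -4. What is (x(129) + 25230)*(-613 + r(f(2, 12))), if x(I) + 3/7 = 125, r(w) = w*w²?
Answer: -120155314/7 ≈ -1.7165e+7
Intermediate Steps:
r(w) = w³
x(I) = 872/7 (x(I) = -3/7 + 125 = 872/7)
(x(129) + 25230)*(-613 + r(f(2, 12))) = (872/7 + 25230)*(-613 + (-4)³) = 177482*(-613 - 64)/7 = (177482/7)*(-677) = -120155314/7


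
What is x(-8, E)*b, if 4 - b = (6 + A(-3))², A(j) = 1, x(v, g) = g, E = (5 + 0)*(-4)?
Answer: 900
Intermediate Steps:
E = -20 (E = 5*(-4) = -20)
b = -45 (b = 4 - (6 + 1)² = 4 - 1*7² = 4 - 1*49 = 4 - 49 = -45)
x(-8, E)*b = -20*(-45) = 900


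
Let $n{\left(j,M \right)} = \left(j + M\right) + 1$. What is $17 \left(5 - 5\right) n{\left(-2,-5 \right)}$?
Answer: $0$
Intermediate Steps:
$n{\left(j,M \right)} = 1 + M + j$ ($n{\left(j,M \right)} = \left(M + j\right) + 1 = 1 + M + j$)
$17 \left(5 - 5\right) n{\left(-2,-5 \right)} = 17 \left(5 - 5\right) \left(1 - 5 - 2\right) = 17 \left(5 - 5\right) \left(-6\right) = 17 \cdot 0 \left(-6\right) = 0 \left(-6\right) = 0$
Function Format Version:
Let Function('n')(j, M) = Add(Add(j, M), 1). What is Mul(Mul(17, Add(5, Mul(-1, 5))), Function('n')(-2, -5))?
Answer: 0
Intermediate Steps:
Function('n')(j, M) = Add(1, M, j) (Function('n')(j, M) = Add(Add(M, j), 1) = Add(1, M, j))
Mul(Mul(17, Add(5, Mul(-1, 5))), Function('n')(-2, -5)) = Mul(Mul(17, Add(5, Mul(-1, 5))), Add(1, -5, -2)) = Mul(Mul(17, Add(5, -5)), -6) = Mul(Mul(17, 0), -6) = Mul(0, -6) = 0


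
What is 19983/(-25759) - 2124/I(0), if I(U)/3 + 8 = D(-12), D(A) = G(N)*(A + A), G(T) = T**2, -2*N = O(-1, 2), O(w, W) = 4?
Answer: 4039785/669734 ≈ 6.0319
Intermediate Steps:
N = -2 (N = -1/2*4 = -2)
D(A) = 8*A (D(A) = (-2)**2*(A + A) = 4*(2*A) = 8*A)
I(U) = -312 (I(U) = -24 + 3*(8*(-12)) = -24 + 3*(-96) = -24 - 288 = -312)
19983/(-25759) - 2124/I(0) = 19983/(-25759) - 2124/(-312) = 19983*(-1/25759) - 2124*(-1/312) = -19983/25759 + 177/26 = 4039785/669734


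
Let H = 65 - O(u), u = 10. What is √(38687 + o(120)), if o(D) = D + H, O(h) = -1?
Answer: √38873 ≈ 197.16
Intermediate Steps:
H = 66 (H = 65 - 1*(-1) = 65 + 1 = 66)
o(D) = 66 + D (o(D) = D + 66 = 66 + D)
√(38687 + o(120)) = √(38687 + (66 + 120)) = √(38687 + 186) = √38873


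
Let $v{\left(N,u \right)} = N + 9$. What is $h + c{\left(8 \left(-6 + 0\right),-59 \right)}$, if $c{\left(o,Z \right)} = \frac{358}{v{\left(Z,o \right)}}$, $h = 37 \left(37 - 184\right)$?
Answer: $- \frac{136154}{25} \approx -5446.2$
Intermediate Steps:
$v{\left(N,u \right)} = 9 + N$
$h = -5439$ ($h = 37 \left(-147\right) = -5439$)
$c{\left(o,Z \right)} = \frac{358}{9 + Z}$
$h + c{\left(8 \left(-6 + 0\right),-59 \right)} = -5439 + \frac{358}{9 - 59} = -5439 + \frac{358}{-50} = -5439 + 358 \left(- \frac{1}{50}\right) = -5439 - \frac{179}{25} = - \frac{136154}{25}$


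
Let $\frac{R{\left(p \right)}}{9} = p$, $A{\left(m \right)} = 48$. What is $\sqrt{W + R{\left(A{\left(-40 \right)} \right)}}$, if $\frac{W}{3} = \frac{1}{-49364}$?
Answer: $\frac{\sqrt{263174848545}}{24682} \approx 20.785$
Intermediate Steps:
$R{\left(p \right)} = 9 p$
$W = - \frac{3}{49364}$ ($W = \frac{3}{-49364} = 3 \left(- \frac{1}{49364}\right) = - \frac{3}{49364} \approx -6.0773 \cdot 10^{-5}$)
$\sqrt{W + R{\left(A{\left(-40 \right)} \right)}} = \sqrt{- \frac{3}{49364} + 9 \cdot 48} = \sqrt{- \frac{3}{49364} + 432} = \sqrt{\frac{21325245}{49364}} = \frac{\sqrt{263174848545}}{24682}$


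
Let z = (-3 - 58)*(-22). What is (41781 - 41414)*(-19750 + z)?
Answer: -6755736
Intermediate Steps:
z = 1342 (z = -61*(-22) = 1342)
(41781 - 41414)*(-19750 + z) = (41781 - 41414)*(-19750 + 1342) = 367*(-18408) = -6755736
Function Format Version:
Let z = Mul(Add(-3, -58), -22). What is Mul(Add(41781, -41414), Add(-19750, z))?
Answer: -6755736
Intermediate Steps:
z = 1342 (z = Mul(-61, -22) = 1342)
Mul(Add(41781, -41414), Add(-19750, z)) = Mul(Add(41781, -41414), Add(-19750, 1342)) = Mul(367, -18408) = -6755736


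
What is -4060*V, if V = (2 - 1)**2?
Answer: -4060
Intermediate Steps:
V = 1 (V = 1**2 = 1)
-4060*V = -4060*1 = -4060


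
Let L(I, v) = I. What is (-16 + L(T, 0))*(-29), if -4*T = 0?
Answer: 464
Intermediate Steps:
T = 0 (T = -1/4*0 = 0)
(-16 + L(T, 0))*(-29) = (-16 + 0)*(-29) = -16*(-29) = 464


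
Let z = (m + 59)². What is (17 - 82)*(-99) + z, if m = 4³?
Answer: 21564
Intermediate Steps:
m = 64
z = 15129 (z = (64 + 59)² = 123² = 15129)
(17 - 82)*(-99) + z = (17 - 82)*(-99) + 15129 = -65*(-99) + 15129 = 6435 + 15129 = 21564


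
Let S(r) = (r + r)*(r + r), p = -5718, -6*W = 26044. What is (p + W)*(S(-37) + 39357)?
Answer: -1352880608/3 ≈ -4.5096e+8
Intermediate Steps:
W = -13022/3 (W = -1/6*26044 = -13022/3 ≈ -4340.7)
S(r) = 4*r**2 (S(r) = (2*r)*(2*r) = 4*r**2)
(p + W)*(S(-37) + 39357) = (-5718 - 13022/3)*(4*(-37)**2 + 39357) = -30176*(4*1369 + 39357)/3 = -30176*(5476 + 39357)/3 = -30176/3*44833 = -1352880608/3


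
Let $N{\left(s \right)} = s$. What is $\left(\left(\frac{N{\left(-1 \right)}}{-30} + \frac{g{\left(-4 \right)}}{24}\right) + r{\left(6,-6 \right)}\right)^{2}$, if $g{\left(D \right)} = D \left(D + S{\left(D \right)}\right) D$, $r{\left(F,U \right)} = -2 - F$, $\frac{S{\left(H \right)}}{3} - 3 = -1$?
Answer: $\frac{39601}{900} \approx 44.001$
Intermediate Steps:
$S{\left(H \right)} = 6$ ($S{\left(H \right)} = 9 + 3 \left(-1\right) = 9 - 3 = 6$)
$g{\left(D \right)} = D^{2} \left(6 + D\right)$ ($g{\left(D \right)} = D \left(D + 6\right) D = D \left(6 + D\right) D = D^{2} \left(6 + D\right)$)
$\left(\left(\frac{N{\left(-1 \right)}}{-30} + \frac{g{\left(-4 \right)}}{24}\right) + r{\left(6,-6 \right)}\right)^{2} = \left(\left(- \frac{1}{-30} + \frac{\left(-4\right)^{2} \left(6 - 4\right)}{24}\right) - 8\right)^{2} = \left(\left(\left(-1\right) \left(- \frac{1}{30}\right) + 16 \cdot 2 \cdot \frac{1}{24}\right) - 8\right)^{2} = \left(\left(\frac{1}{30} + 32 \cdot \frac{1}{24}\right) - 8\right)^{2} = \left(\left(\frac{1}{30} + \frac{4}{3}\right) - 8\right)^{2} = \left(\frac{41}{30} - 8\right)^{2} = \left(- \frac{199}{30}\right)^{2} = \frac{39601}{900}$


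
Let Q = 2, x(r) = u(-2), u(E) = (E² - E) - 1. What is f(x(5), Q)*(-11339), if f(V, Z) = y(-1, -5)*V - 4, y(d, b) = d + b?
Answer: 385526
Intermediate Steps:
u(E) = -1 + E² - E
x(r) = 5 (x(r) = -1 + (-2)² - 1*(-2) = -1 + 4 + 2 = 5)
y(d, b) = b + d
f(V, Z) = -4 - 6*V (f(V, Z) = (-5 - 1)*V - 4 = -6*V - 4 = -4 - 6*V)
f(x(5), Q)*(-11339) = (-4 - 6*5)*(-11339) = (-4 - 30)*(-11339) = -34*(-11339) = 385526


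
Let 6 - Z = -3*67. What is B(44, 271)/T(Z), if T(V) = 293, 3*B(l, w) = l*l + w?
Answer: 2207/879 ≈ 2.5108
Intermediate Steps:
B(l, w) = w/3 + l**2/3 (B(l, w) = (l*l + w)/3 = (l**2 + w)/3 = (w + l**2)/3 = w/3 + l**2/3)
Z = 207 (Z = 6 - (-3)*67 = 6 - 1*(-201) = 6 + 201 = 207)
B(44, 271)/T(Z) = ((1/3)*271 + (1/3)*44**2)/293 = (271/3 + (1/3)*1936)*(1/293) = (271/3 + 1936/3)*(1/293) = (2207/3)*(1/293) = 2207/879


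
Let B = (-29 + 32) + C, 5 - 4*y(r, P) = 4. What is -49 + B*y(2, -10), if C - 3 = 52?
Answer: -69/2 ≈ -34.500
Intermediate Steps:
C = 55 (C = 3 + 52 = 55)
y(r, P) = ¼ (y(r, P) = 5/4 - ¼*4 = 5/4 - 1 = ¼)
B = 58 (B = (-29 + 32) + 55 = 3 + 55 = 58)
-49 + B*y(2, -10) = -49 + 58*(¼) = -49 + 29/2 = -69/2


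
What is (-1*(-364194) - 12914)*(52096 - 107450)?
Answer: -19444753120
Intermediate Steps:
(-1*(-364194) - 12914)*(52096 - 107450) = (364194 - 12914)*(-55354) = 351280*(-55354) = -19444753120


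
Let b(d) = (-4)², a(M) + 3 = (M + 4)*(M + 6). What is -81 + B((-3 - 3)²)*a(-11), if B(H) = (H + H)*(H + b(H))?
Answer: 119727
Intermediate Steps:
a(M) = -3 + (4 + M)*(6 + M) (a(M) = -3 + (M + 4)*(M + 6) = -3 + (4 + M)*(6 + M))
b(d) = 16
B(H) = 2*H*(16 + H) (B(H) = (H + H)*(H + 16) = (2*H)*(16 + H) = 2*H*(16 + H))
-81 + B((-3 - 3)²)*a(-11) = -81 + (2*(-3 - 3)²*(16 + (-3 - 3)²))*(21 + (-11)² + 10*(-11)) = -81 + (2*(-6)²*(16 + (-6)²))*(21 + 121 - 110) = -81 + (2*36*(16 + 36))*32 = -81 + (2*36*52)*32 = -81 + 3744*32 = -81 + 119808 = 119727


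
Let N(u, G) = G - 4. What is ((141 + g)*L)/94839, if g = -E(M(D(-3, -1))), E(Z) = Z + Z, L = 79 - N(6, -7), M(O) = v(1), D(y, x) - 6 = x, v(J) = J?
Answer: 4170/31613 ≈ 0.13191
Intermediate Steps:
D(y, x) = 6 + x
N(u, G) = -4 + G
M(O) = 1
L = 90 (L = 79 - (-4 - 7) = 79 - 1*(-11) = 79 + 11 = 90)
E(Z) = 2*Z
g = -2 ≈ -2.0000
((141 + g)*L)/94839 = ((141 - 2)*90)/94839 = (139*90)*(1/94839) = 12510*(1/94839) = 4170/31613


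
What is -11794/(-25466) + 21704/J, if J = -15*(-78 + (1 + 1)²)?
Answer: 141451351/7066815 ≈ 20.016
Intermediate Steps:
J = 1110 (J = -15*(-78 + 2²) = -15*(-78 + 4) = -15*(-74) = 1110)
-11794/(-25466) + 21704/J = -11794/(-25466) + 21704/1110 = -11794*(-1/25466) + 21704*(1/1110) = 5897/12733 + 10852/555 = 141451351/7066815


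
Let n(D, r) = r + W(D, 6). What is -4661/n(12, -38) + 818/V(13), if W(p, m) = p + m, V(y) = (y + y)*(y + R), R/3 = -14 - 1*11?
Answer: 1874293/8060 ≈ 232.54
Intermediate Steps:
R = -75 (R = 3*(-14 - 1*11) = 3*(-14 - 11) = 3*(-25) = -75)
V(y) = 2*y*(-75 + y) (V(y) = (y + y)*(y - 75) = (2*y)*(-75 + y) = 2*y*(-75 + y))
W(p, m) = m + p
n(D, r) = 6 + D + r (n(D, r) = r + (6 + D) = 6 + D + r)
-4661/n(12, -38) + 818/V(13) = -4661/(6 + 12 - 38) + 818/((2*13*(-75 + 13))) = -4661/(-20) + 818/((2*13*(-62))) = -4661*(-1/20) + 818/(-1612) = 4661/20 + 818*(-1/1612) = 4661/20 - 409/806 = 1874293/8060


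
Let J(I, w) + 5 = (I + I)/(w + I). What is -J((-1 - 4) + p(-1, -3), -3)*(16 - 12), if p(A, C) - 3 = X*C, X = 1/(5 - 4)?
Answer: 15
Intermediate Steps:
X = 1 (X = 1/1 = 1)
p(A, C) = 3 + C (p(A, C) = 3 + 1*C = 3 + C)
J(I, w) = -5 + 2*I/(I + w) (J(I, w) = -5 + (I + I)/(w + I) = -5 + (2*I)/(I + w) = -5 + 2*I/(I + w))
-J((-1 - 4) + p(-1, -3), -3)*(16 - 12) = -(-5*(-3) - 3*((-1 - 4) + (3 - 3)))/(((-1 - 4) + (3 - 3)) - 3)*(16 - 12) = -(15 - 3*(-5 + 0))/((-5 + 0) - 3)*4 = -(15 - 3*(-5))/(-5 - 3)*4 = -(15 + 15)/(-8)*4 = -(-⅛*30)*4 = -(-15)*4/4 = -1*(-15) = 15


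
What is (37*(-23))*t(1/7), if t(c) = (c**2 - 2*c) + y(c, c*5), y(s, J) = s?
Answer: 5106/49 ≈ 104.20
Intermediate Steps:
t(c) = c**2 - c (t(c) = (c**2 - 2*c) + c = c**2 - c)
(37*(-23))*t(1/7) = (37*(-23))*((-1 + 1/7)/7) = -851*(-1 + 1/7)/7 = -851*(-6)/(7*7) = -851*(-6/49) = 5106/49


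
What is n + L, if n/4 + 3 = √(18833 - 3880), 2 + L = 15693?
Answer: 15679 + 4*√14953 ≈ 16168.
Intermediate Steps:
L = 15691 (L = -2 + 15693 = 15691)
n = -12 + 4*√14953 (n = -12 + 4*√(18833 - 3880) = -12 + 4*√14953 ≈ 477.13)
n + L = (-12 + 4*√14953) + 15691 = 15679 + 4*√14953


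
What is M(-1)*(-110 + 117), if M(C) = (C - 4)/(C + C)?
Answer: 35/2 ≈ 17.500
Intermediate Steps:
M(C) = (-4 + C)/(2*C) (M(C) = (-4 + C)/((2*C)) = (-4 + C)*(1/(2*C)) = (-4 + C)/(2*C))
M(-1)*(-110 + 117) = ((½)*(-4 - 1)/(-1))*(-110 + 117) = ((½)*(-1)*(-5))*7 = (5/2)*7 = 35/2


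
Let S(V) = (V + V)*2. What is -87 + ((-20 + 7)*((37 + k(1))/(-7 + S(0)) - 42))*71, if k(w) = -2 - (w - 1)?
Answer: 43294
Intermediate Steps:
k(w) = -1 - w (k(w) = -2 - (-1 + w) = -2 + (1 - w) = -1 - w)
S(V) = 4*V (S(V) = (2*V)*2 = 4*V)
-87 + ((-20 + 7)*((37 + k(1))/(-7 + S(0)) - 42))*71 = -87 + ((-20 + 7)*((37 + (-1 - 1*1))/(-7 + 4*0) - 42))*71 = -87 - 13*((37 + (-1 - 1))/(-7 + 0) - 42)*71 = -87 - 13*((37 - 2)/(-7) - 42)*71 = -87 - 13*(35*(-⅐) - 42)*71 = -87 - 13*(-5 - 42)*71 = -87 - 13*(-47)*71 = -87 + 611*71 = -87 + 43381 = 43294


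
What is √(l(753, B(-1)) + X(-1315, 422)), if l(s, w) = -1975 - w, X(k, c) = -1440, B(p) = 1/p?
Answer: I*√3414 ≈ 58.429*I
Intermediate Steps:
B(p) = 1/p
√(l(753, B(-1)) + X(-1315, 422)) = √((-1975 - 1/(-1)) - 1440) = √((-1975 - 1*(-1)) - 1440) = √((-1975 + 1) - 1440) = √(-1974 - 1440) = √(-3414) = I*√3414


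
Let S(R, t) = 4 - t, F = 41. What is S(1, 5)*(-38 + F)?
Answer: -3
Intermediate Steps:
S(1, 5)*(-38 + F) = (4 - 1*5)*(-38 + 41) = (4 - 5)*3 = -1*3 = -3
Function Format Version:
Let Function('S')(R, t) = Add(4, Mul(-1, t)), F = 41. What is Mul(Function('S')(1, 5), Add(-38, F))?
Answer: -3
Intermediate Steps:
Mul(Function('S')(1, 5), Add(-38, F)) = Mul(Add(4, Mul(-1, 5)), Add(-38, 41)) = Mul(Add(4, -5), 3) = Mul(-1, 3) = -3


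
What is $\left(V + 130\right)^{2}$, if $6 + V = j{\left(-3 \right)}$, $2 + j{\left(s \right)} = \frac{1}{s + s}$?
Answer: $\frac{534361}{36} \approx 14843.0$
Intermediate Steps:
$j{\left(s \right)} = -2 + \frac{1}{2 s}$ ($j{\left(s \right)} = -2 + \frac{1}{s + s} = -2 + \frac{1}{2 s}$)
$V = - \frac{49}{6}$ ($V = -6 - \left(2 - \frac{1}{2 \left(-3\right)}\right) = -6 + \left(-2 + \frac{1}{2} \left(- \frac{1}{3}\right)\right) = -6 - \frac{13}{6} = - \frac{49}{6} \approx -8.1667$)
$\left(V + 130\right)^{2} = \left(- \frac{49}{6} + 130\right)^{2} = \left(\frac{731}{6}\right)^{2} = \frac{534361}{36}$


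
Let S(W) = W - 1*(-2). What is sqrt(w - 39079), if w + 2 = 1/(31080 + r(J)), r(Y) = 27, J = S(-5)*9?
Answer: I*sqrt(37816551761262)/31107 ≈ 197.69*I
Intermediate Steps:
S(W) = 2 + W (S(W) = W + 2 = 2 + W)
J = -27 (J = (2 - 5)*9 = -3*9 = -27)
w = -62213/31107 (w = -2 + 1/(31080 + 27) = -2 + 1/31107 = -62213/31107 ≈ -2.0000)
sqrt(w - 39079) = sqrt(-62213/31107 - 39079) = sqrt(-1215692666/31107) = I*sqrt(37816551761262)/31107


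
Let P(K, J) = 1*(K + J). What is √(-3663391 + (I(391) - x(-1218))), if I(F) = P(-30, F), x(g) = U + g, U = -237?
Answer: 5*I*√146463 ≈ 1913.5*I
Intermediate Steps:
P(K, J) = J + K (P(K, J) = 1*(J + K) = J + K)
x(g) = -237 + g
I(F) = -30 + F (I(F) = F - 30 = -30 + F)
√(-3663391 + (I(391) - x(-1218))) = √(-3663391 + ((-30 + 391) - (-237 - 1218))) = √(-3663391 + (361 - 1*(-1455))) = √(-3663391 + (361 + 1455)) = √(-3663391 + 1816) = √(-3661575) = 5*I*√146463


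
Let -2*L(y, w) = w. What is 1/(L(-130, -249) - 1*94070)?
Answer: -2/187891 ≈ -1.0644e-5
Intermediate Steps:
L(y, w) = -w/2
1/(L(-130, -249) - 1*94070) = 1/(-½*(-249) - 1*94070) = 1/(249/2 - 94070) = 1/(-187891/2) = -2/187891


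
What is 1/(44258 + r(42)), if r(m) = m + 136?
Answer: 1/44436 ≈ 2.2504e-5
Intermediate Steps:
r(m) = 136 + m
1/(44258 + r(42)) = 1/(44258 + (136 + 42)) = 1/(44258 + 178) = 1/44436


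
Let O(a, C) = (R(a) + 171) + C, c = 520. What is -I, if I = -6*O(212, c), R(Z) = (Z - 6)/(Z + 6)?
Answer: 452532/109 ≈ 4151.7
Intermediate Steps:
R(Z) = (-6 + Z)/(6 + Z)
O(a, C) = 171 + C + (-6 + a)/(6 + a) (O(a, C) = ((-6 + a)/(6 + a) + 171) + C = (171 + (-6 + a)/(6 + a)) + C = 171 + C + (-6 + a)/(6 + a))
I = -452532/109 (I = -6*(-6 + 212 + (6 + 212)*(171 + 520))/(6 + 212) = -6*(-6 + 212 + 218*691)/218 = -3*(-6 + 212 + 150638)/109 = -3*150844/109 = -6*75422/109 = -452532/109 ≈ -4151.7)
-I = -1*(-452532/109) = 452532/109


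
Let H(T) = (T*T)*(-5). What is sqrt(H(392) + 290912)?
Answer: 4*I*sqrt(29838) ≈ 690.95*I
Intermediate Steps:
H(T) = -5*T**2 (H(T) = T**2*(-5) = -5*T**2)
sqrt(H(392) + 290912) = sqrt(-5*392**2 + 290912) = sqrt(-5*153664 + 290912) = sqrt(-768320 + 290912) = sqrt(-477408) = 4*I*sqrt(29838)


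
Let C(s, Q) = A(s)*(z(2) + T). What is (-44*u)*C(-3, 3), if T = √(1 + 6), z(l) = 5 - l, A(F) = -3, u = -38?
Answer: -15048 - 5016*√7 ≈ -28319.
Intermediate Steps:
T = √7 ≈ 2.6458
C(s, Q) = -9 - 3*√7 (C(s, Q) = -3*((5 - 1*2) + √7) = -3*((5 - 2) + √7) = -3*(3 + √7) = -9 - 3*√7)
(-44*u)*C(-3, 3) = (-44*(-38))*(-9 - 3*√7) = 1672*(-9 - 3*√7) = -15048 - 5016*√7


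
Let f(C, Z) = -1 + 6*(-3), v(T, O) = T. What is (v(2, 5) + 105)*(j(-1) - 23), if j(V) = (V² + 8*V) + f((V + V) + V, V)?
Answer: -5243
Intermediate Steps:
f(C, Z) = -19 (f(C, Z) = -1 - 18 = -19)
j(V) = -19 + V² + 8*V (j(V) = (V² + 8*V) - 19 = -19 + V² + 8*V)
(v(2, 5) + 105)*(j(-1) - 23) = (2 + 105)*((-19 + (-1)² + 8*(-1)) - 23) = 107*((-19 + 1 - 8) - 23) = 107*(-26 - 23) = 107*(-49) = -5243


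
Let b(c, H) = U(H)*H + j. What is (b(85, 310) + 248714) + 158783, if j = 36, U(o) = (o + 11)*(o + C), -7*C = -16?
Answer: 220381591/7 ≈ 3.1483e+7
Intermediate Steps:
C = 16/7 (C = -⅐*(-16) = 16/7 ≈ 2.2857)
U(o) = (11 + o)*(16/7 + o) (U(o) = (o + 11)*(o + 16/7) = (11 + o)*(16/7 + o))
b(c, H) = 36 + H*(176/7 + H² + 93*H/7) (b(c, H) = (176/7 + H² + 93*H/7)*H + 36 = H*(176/7 + H² + 93*H/7) + 36 = 36 + H*(176/7 + H² + 93*H/7))
(b(85, 310) + 248714) + 158783 = ((36 + (⅐)*310*(176 + 7*310² + 93*310)) + 248714) + 158783 = ((36 + (⅐)*310*(176 + 7*96100 + 28830)) + 248714) + 158783 = ((36 + (⅐)*310*(176 + 672700 + 28830)) + 248714) + 158783 = ((36 + (⅐)*310*701706) + 248714) + 158783 = ((36 + 217528860/7) + 248714) + 158783 = (217529112/7 + 248714) + 158783 = 219270110/7 + 158783 = 220381591/7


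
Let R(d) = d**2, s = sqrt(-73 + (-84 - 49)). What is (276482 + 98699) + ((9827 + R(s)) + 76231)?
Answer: 461033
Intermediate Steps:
s = I*sqrt(206) (s = sqrt(-73 - 133) = sqrt(-206) = I*sqrt(206) ≈ 14.353*I)
(276482 + 98699) + ((9827 + R(s)) + 76231) = (276482 + 98699) + ((9827 + (I*sqrt(206))**2) + 76231) = 375181 + ((9827 - 206) + 76231) = 375181 + (9621 + 76231) = 375181 + 85852 = 461033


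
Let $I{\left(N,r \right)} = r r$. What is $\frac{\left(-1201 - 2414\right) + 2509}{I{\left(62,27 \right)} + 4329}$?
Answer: $- \frac{553}{2529} \approx -0.21866$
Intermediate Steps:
$I{\left(N,r \right)} = r^{2}$
$\frac{\left(-1201 - 2414\right) + 2509}{I{\left(62,27 \right)} + 4329} = \frac{\left(-1201 - 2414\right) + 2509}{27^{2} + 4329} = \frac{\left(-1201 - 2414\right) + 2509}{729 + 4329} = \frac{-3615 + 2509}{5058} = \left(-1106\right) \frac{1}{5058} = - \frac{553}{2529}$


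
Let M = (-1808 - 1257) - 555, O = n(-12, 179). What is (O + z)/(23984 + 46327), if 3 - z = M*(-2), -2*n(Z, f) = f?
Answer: -14653/140622 ≈ -0.10420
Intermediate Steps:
n(Z, f) = -f/2
O = -179/2 (O = -½*179 = -179/2 ≈ -89.500)
M = -3620 (M = -3065 - 555 = -3620)
z = -7237 (z = 3 - (-3620)*(-2) = 3 - 1*7240 = 3 - 7240 = -7237)
(O + z)/(23984 + 46327) = (-179/2 - 7237)/(23984 + 46327) = -14653/2/70311 = -14653/2*1/70311 = -14653/140622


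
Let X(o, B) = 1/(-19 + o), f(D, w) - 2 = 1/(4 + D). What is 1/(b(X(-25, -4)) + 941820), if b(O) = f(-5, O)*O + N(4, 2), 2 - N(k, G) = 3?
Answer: 44/41440035 ≈ 1.0618e-6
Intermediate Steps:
N(k, G) = -1 (N(k, G) = 2 - 1*3 = 2 - 3 = -1)
f(D, w) = 2 + 1/(4 + D)
b(O) = -1 + O (b(O) = ((9 + 2*(-5))/(4 - 5))*O - 1 = ((9 - 10)/(-1))*O - 1 = (-1*(-1))*O - 1 = 1*O - 1 = O - 1 = -1 + O)
1/(b(X(-25, -4)) + 941820) = 1/((-1 + 1/(-19 - 25)) + 941820) = 1/((-1 + 1/(-44)) + 941820) = 1/((-1 - 1/44) + 941820) = 1/(-45/44 + 941820) = 1/(41440035/44) = 44/41440035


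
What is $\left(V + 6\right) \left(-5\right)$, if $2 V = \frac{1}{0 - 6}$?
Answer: $- \frac{355}{12} \approx -29.583$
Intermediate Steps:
$V = - \frac{1}{12}$ ($V = \frac{1}{2 \left(0 - 6\right)} = \frac{1}{2 \left(-6\right)} = \frac{1}{2} \left(- \frac{1}{6}\right) = - \frac{1}{12} \approx -0.083333$)
$\left(V + 6\right) \left(-5\right) = \left(- \frac{1}{12} + 6\right) \left(-5\right) = \frac{71}{12} \left(-5\right) = - \frac{355}{12}$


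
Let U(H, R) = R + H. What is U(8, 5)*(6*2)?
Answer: 156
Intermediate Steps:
U(H, R) = H + R
U(8, 5)*(6*2) = (8 + 5)*(6*2) = 13*12 = 156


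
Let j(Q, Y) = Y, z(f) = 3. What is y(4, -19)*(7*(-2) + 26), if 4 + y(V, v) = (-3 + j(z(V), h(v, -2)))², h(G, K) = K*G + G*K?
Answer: 63900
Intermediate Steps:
h(G, K) = 2*G*K (h(G, K) = G*K + G*K = 2*G*K)
y(V, v) = -4 + (-3 - 4*v)² (y(V, v) = -4 + (-3 + 2*v*(-2))² = -4 + (-3 - 4*v)²)
y(4, -19)*(7*(-2) + 26) = (-4 + (3 + 4*(-19))²)*(7*(-2) + 26) = (-4 + (3 - 76)²)*(-14 + 26) = (-4 + (-73)²)*12 = (-4 + 5329)*12 = 5325*12 = 63900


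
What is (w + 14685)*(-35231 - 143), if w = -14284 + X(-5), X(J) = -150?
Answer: -8878874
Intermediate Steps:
w = -14434 (w = -14284 - 150 = -14434)
(w + 14685)*(-35231 - 143) = (-14434 + 14685)*(-35231 - 143) = 251*(-35374) = -8878874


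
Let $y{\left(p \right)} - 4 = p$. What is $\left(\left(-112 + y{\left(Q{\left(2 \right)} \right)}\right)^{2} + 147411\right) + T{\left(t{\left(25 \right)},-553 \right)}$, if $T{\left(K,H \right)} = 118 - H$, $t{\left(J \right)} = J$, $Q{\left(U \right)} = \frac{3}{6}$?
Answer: $\frac{638553}{4} \approx 1.5964 \cdot 10^{5}$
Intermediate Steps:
$Q{\left(U \right)} = \frac{1}{2}$ ($Q{\left(U \right)} = 3 \cdot \frac{1}{6} = \frac{1}{2}$)
$y{\left(p \right)} = 4 + p$
$\left(\left(-112 + y{\left(Q{\left(2 \right)} \right)}\right)^{2} + 147411\right) + T{\left(t{\left(25 \right)},-553 \right)} = \left(\left(-112 + \left(4 + \frac{1}{2}\right)\right)^{2} + 147411\right) + \left(118 - -553\right) = \left(\left(-112 + \frac{9}{2}\right)^{2} + 147411\right) + \left(118 + 553\right) = \left(\left(- \frac{215}{2}\right)^{2} + 147411\right) + 671 = \left(\frac{46225}{4} + 147411\right) + 671 = \frac{635869}{4} + 671 = \frac{638553}{4}$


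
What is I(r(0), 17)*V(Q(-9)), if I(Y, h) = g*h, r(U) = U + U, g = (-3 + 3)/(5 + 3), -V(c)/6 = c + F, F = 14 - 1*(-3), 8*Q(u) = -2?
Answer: 0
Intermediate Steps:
Q(u) = -1/4 (Q(u) = (1/8)*(-2) = -1/4)
F = 17 (F = 14 + 3 = 17)
V(c) = -102 - 6*c (V(c) = -6*(c + 17) = -6*(17 + c) = -102 - 6*c)
g = 0 (g = 0/8 = 0*(1/8) = 0)
r(U) = 2*U
I(Y, h) = 0 (I(Y, h) = 0*h = 0)
I(r(0), 17)*V(Q(-9)) = 0*(-102 - 6*(-1/4)) = 0*(-102 + 3/2) = 0*(-201/2) = 0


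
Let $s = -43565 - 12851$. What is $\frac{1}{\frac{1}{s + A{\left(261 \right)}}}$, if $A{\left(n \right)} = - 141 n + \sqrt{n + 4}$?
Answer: $-93217 + \sqrt{265} \approx -93201.0$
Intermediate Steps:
$s = -56416$
$A{\left(n \right)} = \sqrt{4 + n} - 141 n$ ($A{\left(n \right)} = - 141 n + \sqrt{4 + n} = \sqrt{4 + n} - 141 n$)
$\frac{1}{\frac{1}{s + A{\left(261 \right)}}} = \frac{1}{\frac{1}{-56416 + \left(\sqrt{4 + 261} - 36801\right)}} = \frac{1}{\frac{1}{-56416 - \left(36801 - \sqrt{265}\right)}} = \frac{1}{\frac{1}{-93217 + \sqrt{265}}} = -93217 + \sqrt{265}$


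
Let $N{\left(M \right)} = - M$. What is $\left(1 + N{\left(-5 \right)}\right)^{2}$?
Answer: $36$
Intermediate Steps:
$\left(1 + N{\left(-5 \right)}\right)^{2} = \left(1 - -5\right)^{2} = \left(1 + 5\right)^{2} = 6^{2} = 36$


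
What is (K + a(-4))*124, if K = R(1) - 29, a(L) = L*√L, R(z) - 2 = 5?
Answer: -2728 - 992*I ≈ -2728.0 - 992.0*I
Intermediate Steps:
R(z) = 7 (R(z) = 2 + 5 = 7)
a(L) = L^(3/2)
K = -22 (K = 7 - 29 = -22)
(K + a(-4))*124 = (-22 + (-4)^(3/2))*124 = (-22 - 8*I)*124 = -2728 - 992*I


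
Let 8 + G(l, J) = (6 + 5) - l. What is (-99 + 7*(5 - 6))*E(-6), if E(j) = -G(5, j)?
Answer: -212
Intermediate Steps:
G(l, J) = 3 - l (G(l, J) = -8 + ((6 + 5) - l) = -8 + (11 - l) = 3 - l)
E(j) = 2 (E(j) = -(3 - 1*5) = -(3 - 5) = -1*(-2) = 2)
(-99 + 7*(5 - 6))*E(-6) = (-99 + 7*(5 - 6))*2 = (-99 + 7*(-1))*2 = (-99 - 7)*2 = -106*2 = -212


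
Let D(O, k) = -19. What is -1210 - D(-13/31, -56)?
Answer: -1191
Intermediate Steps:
-1210 - D(-13/31, -56) = -1210 - 1*(-19) = -1210 + 19 = -1191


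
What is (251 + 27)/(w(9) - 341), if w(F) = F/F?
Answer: -139/170 ≈ -0.81765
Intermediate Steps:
w(F) = 1
(251 + 27)/(w(9) - 341) = (251 + 27)/(1 - 341) = 278/(-340) = 278*(-1/340) = -139/170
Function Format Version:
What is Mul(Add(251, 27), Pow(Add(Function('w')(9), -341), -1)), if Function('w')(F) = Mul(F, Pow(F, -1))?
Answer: Rational(-139, 170) ≈ -0.81765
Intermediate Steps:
Function('w')(F) = 1
Mul(Add(251, 27), Pow(Add(Function('w')(9), -341), -1)) = Mul(Add(251, 27), Pow(Add(1, -341), -1)) = Mul(278, Pow(-340, -1)) = Mul(278, Rational(-1, 340)) = Rational(-139, 170)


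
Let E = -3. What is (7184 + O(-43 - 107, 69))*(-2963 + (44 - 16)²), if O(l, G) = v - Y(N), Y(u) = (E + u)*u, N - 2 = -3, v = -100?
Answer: -15427320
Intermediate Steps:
N = -1 (N = 2 - 3 = -1)
Y(u) = u*(-3 + u) (Y(u) = (-3 + u)*u = u*(-3 + u))
O(l, G) = -104 (O(l, G) = -100 - (-1)*(-3 - 1) = -100 - (-1)*(-4) = -100 - 1*4 = -100 - 4 = -104)
(7184 + O(-43 - 107, 69))*(-2963 + (44 - 16)²) = (7184 - 104)*(-2963 + (44 - 16)²) = 7080*(-2963 + 28²) = 7080*(-2963 + 784) = 7080*(-2179) = -15427320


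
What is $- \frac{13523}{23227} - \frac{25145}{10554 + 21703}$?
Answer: $- \frac{1020254326}{749233339} \approx -1.3617$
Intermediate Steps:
$- \frac{13523}{23227} - \frac{25145}{10554 + 21703} = \left(-13523\right) \frac{1}{23227} - \frac{25145}{32257} = - \frac{13523}{23227} - \frac{25145}{32257} = - \frac{1020254326}{749233339}$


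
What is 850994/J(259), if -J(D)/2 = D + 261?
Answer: -425497/520 ≈ -818.26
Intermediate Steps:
J(D) = -522 - 2*D (J(D) = -2*(D + 261) = -2*(261 + D) = -522 - 2*D)
850994/J(259) = 850994/(-522 - 2*259) = 850994/(-522 - 518) = 850994/(-1040) = 850994*(-1/1040) = -425497/520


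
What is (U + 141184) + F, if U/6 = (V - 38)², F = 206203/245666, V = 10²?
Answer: 40350355371/245666 ≈ 1.6425e+5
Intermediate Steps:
V = 100
F = 206203/245666 (F = 206203*(1/245666) = 206203/245666 ≈ 0.83936)
U = 23064 (U = 6*(100 - 38)² = 6*62² = 6*3844 = 23064)
(U + 141184) + F = (23064 + 141184) + 206203/245666 = 164248 + 206203/245666 = 40350355371/245666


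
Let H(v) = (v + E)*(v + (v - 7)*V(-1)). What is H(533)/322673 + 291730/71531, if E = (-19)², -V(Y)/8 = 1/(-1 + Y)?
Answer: 262766153108/23081122363 ≈ 11.384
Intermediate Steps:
V(Y) = -8/(-1 + Y)
E = 361
H(v) = (-28 + 5*v)*(361 + v) (H(v) = (v + 361)*(v + (v - 7)*(-8/(-1 - 1))) = (361 + v)*(v + (-7 + v)*(-8/(-2))) = (361 + v)*(v + (-7 + v)*(-8*(-½))) = (361 + v)*(v + (-7 + v)*4) = (361 + v)*(v + (-28 + 4*v)) = (361 + v)*(-28 + 5*v) = (-28 + 5*v)*(361 + v))
H(533)/322673 + 291730/71531 = (-10108 + 5*533² + 1777*533)/322673 + 291730/71531 = (-10108 + 5*284089 + 947141)*(1/322673) + 291730*(1/71531) = (-10108 + 1420445 + 947141)*(1/322673) + 291730/71531 = 2357478*(1/322673) + 291730/71531 = 2357478/322673 + 291730/71531 = 262766153108/23081122363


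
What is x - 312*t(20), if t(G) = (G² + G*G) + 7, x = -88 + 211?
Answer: -251661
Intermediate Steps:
x = 123
t(G) = 7 + 2*G² (t(G) = (G² + G²) + 7 = 2*G² + 7 = 7 + 2*G²)
x - 312*t(20) = 123 - 312*(7 + 2*20²) = 123 - 312*(7 + 2*400) = 123 - 312*(7 + 800) = 123 - 312*807 = 123 - 251784 = -251661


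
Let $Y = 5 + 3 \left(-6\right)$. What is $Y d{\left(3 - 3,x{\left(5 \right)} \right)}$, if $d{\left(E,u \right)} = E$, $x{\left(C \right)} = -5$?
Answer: $0$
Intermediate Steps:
$Y = -13$ ($Y = 5 - 18 = -13$)
$Y d{\left(3 - 3,x{\left(5 \right)} \right)} = - 13 \left(3 - 3\right) = \left(-13\right) 0 = 0$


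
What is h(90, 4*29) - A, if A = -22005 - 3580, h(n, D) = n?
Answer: 25675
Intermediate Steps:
A = -25585
h(90, 4*29) - A = 90 - 1*(-25585) = 90 + 25585 = 25675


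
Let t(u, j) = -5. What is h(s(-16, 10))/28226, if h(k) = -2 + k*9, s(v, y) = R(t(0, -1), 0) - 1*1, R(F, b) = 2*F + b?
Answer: -101/28226 ≈ -0.0035783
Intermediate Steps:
R(F, b) = b + 2*F
s(v, y) = -11 (s(v, y) = (0 + 2*(-5)) - 1*1 = (0 - 10) - 1 = -10 - 1 = -11)
h(k) = -2 + 9*k
h(s(-16, 10))/28226 = (-2 + 9*(-11))/28226 = (-2 - 99)*(1/28226) = -101*1/28226 = -101/28226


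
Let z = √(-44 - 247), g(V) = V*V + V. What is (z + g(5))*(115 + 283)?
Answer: 11940 + 398*I*√291 ≈ 11940.0 + 6789.4*I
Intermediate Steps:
g(V) = V + V² (g(V) = V² + V = V + V²)
z = I*√291 (z = √(-291) = I*√291 ≈ 17.059*I)
(z + g(5))*(115 + 283) = (I*√291 + 5*(1 + 5))*(115 + 283) = (I*√291 + 5*6)*398 = (I*√291 + 30)*398 = (30 + I*√291)*398 = 11940 + 398*I*√291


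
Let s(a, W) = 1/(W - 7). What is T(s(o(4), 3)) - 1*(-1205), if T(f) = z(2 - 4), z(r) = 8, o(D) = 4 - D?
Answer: 1213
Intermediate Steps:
s(a, W) = 1/(-7 + W)
T(f) = 8
T(s(o(4), 3)) - 1*(-1205) = 8 - 1*(-1205) = 8 + 1205 = 1213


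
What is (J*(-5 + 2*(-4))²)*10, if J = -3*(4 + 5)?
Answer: -45630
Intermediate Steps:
J = -27 (J = -3*9 = -27)
(J*(-5 + 2*(-4))²)*10 = -27*(-5 + 2*(-4))²*10 = -27*(-5 - 8)²*10 = -27*(-13)²*10 = -27*169*10 = -4563*10 = -45630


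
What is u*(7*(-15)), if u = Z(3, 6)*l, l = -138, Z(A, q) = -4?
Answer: -57960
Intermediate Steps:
u = 552 (u = -4*(-138) = 552)
u*(7*(-15)) = 552*(7*(-15)) = 552*(-105) = -57960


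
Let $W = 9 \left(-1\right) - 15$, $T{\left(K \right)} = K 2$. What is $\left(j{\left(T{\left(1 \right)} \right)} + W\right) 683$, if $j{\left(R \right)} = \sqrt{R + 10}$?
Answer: $-16392 + 1366 \sqrt{3} \approx -14026.0$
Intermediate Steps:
$T{\left(K \right)} = 2 K$
$W = -24$ ($W = -9 - 15 = -24$)
$j{\left(R \right)} = \sqrt{10 + R}$
$\left(j{\left(T{\left(1 \right)} \right)} + W\right) 683 = \left(\sqrt{10 + 2 \cdot 1} - 24\right) 683 = \left(\sqrt{10 + 2} - 24\right) 683 = \left(\sqrt{12} - 24\right) 683 = \left(2 \sqrt{3} - 24\right) 683 = \left(-24 + 2 \sqrt{3}\right) 683 = -16392 + 1366 \sqrt{3}$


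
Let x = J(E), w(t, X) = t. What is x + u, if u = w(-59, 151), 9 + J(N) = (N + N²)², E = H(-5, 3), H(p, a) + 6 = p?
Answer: 12032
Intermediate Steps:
H(p, a) = -6 + p
E = -11 (E = -6 - 5 = -11)
J(N) = -9 + (N + N²)²
x = 12091 (x = -9 + (-11)²*(1 - 11)² = -9 + 121*(-10)² = -9 + 121*100 = -9 + 12100 = 12091)
u = -59
x + u = 12091 - 59 = 12032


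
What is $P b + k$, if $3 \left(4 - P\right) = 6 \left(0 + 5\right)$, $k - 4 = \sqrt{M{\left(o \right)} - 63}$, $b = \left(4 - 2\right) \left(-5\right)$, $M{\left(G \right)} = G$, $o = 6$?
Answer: $64 + i \sqrt{57} \approx 64.0 + 7.5498 i$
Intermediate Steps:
$b = -10$ ($b = 2 \left(-5\right) = -10$)
$k = 4 + i \sqrt{57}$ ($k = 4 + \sqrt{6 - 63} = 4 + \sqrt{-57} = 4 + i \sqrt{57} \approx 4.0 + 7.5498 i$)
$P = -6$ ($P = 4 - \frac{6 \left(0 + 5\right)}{3} = 4 - \frac{6 \cdot 5}{3} = 4 - 10 = -6$)
$P b + k = \left(-6\right) \left(-10\right) + \left(4 + i \sqrt{57}\right) = 60 + \left(4 + i \sqrt{57}\right) = 64 + i \sqrt{57}$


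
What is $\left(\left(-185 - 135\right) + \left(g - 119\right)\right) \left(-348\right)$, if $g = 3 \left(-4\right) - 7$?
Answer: $159384$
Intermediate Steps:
$g = -19$ ($g = -12 - 7 = -19$)
$\left(\left(-185 - 135\right) + \left(g - 119\right)\right) \left(-348\right) = \left(\left(-185 - 135\right) - 138\right) \left(-348\right) = \left(-320 - 138\right) \left(-348\right) = \left(-458\right) \left(-348\right) = 159384$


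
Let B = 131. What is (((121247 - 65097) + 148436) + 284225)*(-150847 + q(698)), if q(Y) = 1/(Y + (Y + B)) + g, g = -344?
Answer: -37617046202672/509 ≈ -7.3904e+10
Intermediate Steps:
q(Y) = -344 + 1/(131 + 2*Y) (q(Y) = 1/(Y + (Y + 131)) - 344 = 1/(Y + (131 + Y)) - 344 = 1/(131 + 2*Y) - 344 = -344 + 1/(131 + 2*Y))
(((121247 - 65097) + 148436) + 284225)*(-150847 + q(698)) = (((121247 - 65097) + 148436) + 284225)*(-150847 + (-45063 - 688*698)/(131 + 2*698)) = ((56150 + 148436) + 284225)*(-150847 + (-45063 - 480224)/(131 + 1396)) = (204586 + 284225)*(-150847 - 525287/1527) = 488811*(-150847 + (1/1527)*(-525287)) = 488811*(-150847 - 525287/1527) = 488811*(-230868656/1527) = -37617046202672/509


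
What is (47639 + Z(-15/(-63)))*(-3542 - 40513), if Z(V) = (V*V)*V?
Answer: -2159600105080/1029 ≈ -2.0987e+9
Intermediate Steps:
Z(V) = V**3 (Z(V) = V**2*V = V**3)
(47639 + Z(-15/(-63)))*(-3542 - 40513) = (47639 + (-15/(-63))**3)*(-3542 - 40513) = (47639 + (-15*(-1/63))**3)*(-44055) = (47639 + (5/21)**3)*(-44055) = (47639 + 125/9261)*(-44055) = (441184904/9261)*(-44055) = -2159600105080/1029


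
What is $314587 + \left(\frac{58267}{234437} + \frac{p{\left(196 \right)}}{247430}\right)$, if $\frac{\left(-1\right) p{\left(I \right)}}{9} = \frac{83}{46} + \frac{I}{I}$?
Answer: $\frac{839416413458097723}{2668310357860} \approx 3.1459 \cdot 10^{5}$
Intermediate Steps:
$p{\left(I \right)} = - \frac{1161}{46}$ ($p{\left(I \right)} = - 9 \left(\frac{83}{46} + \frac{I}{I}\right) = - 9 \left(83 \cdot \frac{1}{46} + 1\right) = - 9 \left(\frac{83}{46} + 1\right) = \left(-9\right) \frac{129}{46} = - \frac{1161}{46}$)
$314587 + \left(\frac{58267}{234437} + \frac{p{\left(196 \right)}}{247430}\right) = 314587 + \left(\frac{58267}{234437} - \frac{1161}{46 \cdot 247430}\right) = 314587 + \left(58267 \cdot \frac{1}{234437} - \frac{1161}{11381780}\right) = 314587 + \left(\frac{58267}{234437} - \frac{1161}{11381780}\right) = 314587 + \frac{662909993903}{2668310357860} = \frac{839416413458097723}{2668310357860}$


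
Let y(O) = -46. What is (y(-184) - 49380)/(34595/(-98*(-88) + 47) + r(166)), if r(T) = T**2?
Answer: -428572846/238972671 ≈ -1.7934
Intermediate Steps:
(y(-184) - 49380)/(34595/(-98*(-88) + 47) + r(166)) = (-46 - 49380)/(34595/(-98*(-88) + 47) + 166**2) = -49426/(34595/(8624 + 47) + 27556) = -49426/(34595/8671 + 27556) = -49426/238972671/8671 = -49426*8671/238972671 = -428572846/238972671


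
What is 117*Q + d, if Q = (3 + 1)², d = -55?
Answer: 1817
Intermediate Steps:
Q = 16 (Q = 4² = 16)
117*Q + d = 117*16 - 55 = 1872 - 55 = 1817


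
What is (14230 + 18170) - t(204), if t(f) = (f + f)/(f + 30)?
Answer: 1263532/39 ≈ 32398.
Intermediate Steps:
t(f) = 2*f/(30 + f) (t(f) = (2*f)/(30 + f) = 2*f/(30 + f))
(14230 + 18170) - t(204) = (14230 + 18170) - 2*204/(30 + 204) = 32400 - 2*204/234 = 32400 - 1*68/39 = 32400 - 68/39 = 1263532/39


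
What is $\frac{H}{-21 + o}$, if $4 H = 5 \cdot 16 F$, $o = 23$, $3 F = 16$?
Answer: $\frac{160}{3} \approx 53.333$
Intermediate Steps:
$F = \frac{16}{3}$ ($F = \frac{1}{3} \cdot 16 = \frac{16}{3} \approx 5.3333$)
$H = \frac{320}{3}$ ($H = \frac{5 \cdot 16 \cdot \frac{16}{3}}{4} = \frac{80 \cdot \frac{16}{3}}{4} = \frac{1}{4} \cdot \frac{1280}{3} = \frac{320}{3} \approx 106.67$)
$\frac{H}{-21 + o} = \frac{320}{3 \left(-21 + 23\right)} = \frac{320}{3 \cdot 2} = \frac{320}{3} \cdot \frac{1}{2} = \frac{160}{3}$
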